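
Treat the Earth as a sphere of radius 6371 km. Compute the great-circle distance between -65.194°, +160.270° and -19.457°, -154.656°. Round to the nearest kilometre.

6052 km

Δλ = -154.656 − 160.270 = -314.926°; wrapped into (−180°, 180°]: 45.074°.
Δφ = -19.457 − -65.194 = 45.737°.
a = sin²(Δφ/2) + cos φ₁ · cos φ₂ · sin²(Δλ/2) = 0.209137.
c = 2·atan2(√a, √(1−a)) = 0.94995 rad → d = 6371·c ≈ 6052.11 km.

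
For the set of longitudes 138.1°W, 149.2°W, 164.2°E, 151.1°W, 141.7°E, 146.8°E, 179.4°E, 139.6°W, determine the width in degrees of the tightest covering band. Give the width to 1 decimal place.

Sort the longitudes: -151.1°, -149.2°, -139.6°, -138.1°, +141.7°, +146.8°, +164.2°, +179.4°.
Eastward gaps between consecutive values (wrapping around): 1.9°, 9.6°, 1.5°, 279.8°, 5.1°, 17.4°, 15.2°, 29.5°.
Largest gap = 279.8° ⇒ minimal covering band is its complement: 360° − 279.8° = 80.2°.
Band runs from +141.7° eastward to -138.1°, crossing the antimeridian.

80.2°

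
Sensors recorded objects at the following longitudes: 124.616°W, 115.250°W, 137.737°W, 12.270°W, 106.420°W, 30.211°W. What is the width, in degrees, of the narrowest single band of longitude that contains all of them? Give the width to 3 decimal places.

125.467°

Sort the longitudes: -137.737°, -124.616°, -115.250°, -106.420°, -30.211°, -12.270°.
Eastward gaps between consecutive values (wrapping around): 13.121°, 9.366°, 8.830°, 76.209°, 17.941°, 234.533°.
Largest gap = 234.533° ⇒ minimal covering band is its complement: 360° − 234.533° = 125.467°.
Band runs from -137.737° eastward to -12.270°.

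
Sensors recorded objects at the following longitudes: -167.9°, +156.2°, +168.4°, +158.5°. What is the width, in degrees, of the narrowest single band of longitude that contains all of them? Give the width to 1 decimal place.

35.9°

Sort the longitudes: -167.9°, +156.2°, +158.5°, +168.4°.
Eastward gaps between consecutive values (wrapping around): 324.1°, 2.3°, 9.9°, 23.7°.
Largest gap = 324.1° ⇒ minimal covering band is its complement: 360° − 324.1° = 35.9°.
Band runs from +156.2° eastward to -167.9°, crossing the antimeridian.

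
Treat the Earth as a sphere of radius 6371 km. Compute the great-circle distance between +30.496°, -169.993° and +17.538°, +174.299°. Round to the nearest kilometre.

2145 km

Δλ = 174.299 − -169.993 = 344.292°; wrapped into (−180°, 180°]: -15.708°.
Δφ = 17.538 − 30.496 = -12.958°.
a = sin²(Δφ/2) + cos φ₁ · cos φ₂ · sin²(Δλ/2) = 0.028075.
c = 2·atan2(√a, √(1−a)) = 0.33670 rad → d = 6371·c ≈ 2145.10 km.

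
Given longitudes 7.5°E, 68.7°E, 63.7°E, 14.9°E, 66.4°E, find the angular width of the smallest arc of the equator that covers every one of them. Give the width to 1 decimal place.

61.2°

Sort the longitudes: +7.5°, +14.9°, +63.7°, +66.4°, +68.7°.
Eastward gaps between consecutive values (wrapping around): 7.4°, 48.8°, 2.7°, 2.3°, 298.8°.
Largest gap = 298.8° ⇒ minimal covering band is its complement: 360° − 298.8° = 61.2°.
Band runs from +7.5° eastward to +68.7°.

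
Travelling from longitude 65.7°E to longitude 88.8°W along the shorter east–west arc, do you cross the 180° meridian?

No

Signed shortest Δλ = ((-88.8 − 65.7 + 180) mod 360) − 180 = -154.5°.
Going west by 154.5° from +65.7° reaches -88.8° without touching 180°.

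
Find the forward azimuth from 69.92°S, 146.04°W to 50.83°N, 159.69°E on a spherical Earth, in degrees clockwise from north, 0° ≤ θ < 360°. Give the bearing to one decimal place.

320.1°

Δλ = 159.69 − -146.04 = 305.73°; wrapped into (−180°, 180°]: -54.27°.
θ = atan2( sin Δλ · cos φ₂ , cos φ₁ · sin φ₂ − sin φ₁ · cos φ₂ · cos Δλ )
  = atan2(-0.51274, 0.61260) = -39.929° → normalised to [0°, 360°): 320.071°.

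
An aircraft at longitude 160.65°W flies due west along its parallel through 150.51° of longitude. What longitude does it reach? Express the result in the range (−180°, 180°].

48.84°E

Start at -160.65°; shift −150.51° → -311.16°.
-311.16° lies outside (−180°, 180°]; add 360° → +48.84°.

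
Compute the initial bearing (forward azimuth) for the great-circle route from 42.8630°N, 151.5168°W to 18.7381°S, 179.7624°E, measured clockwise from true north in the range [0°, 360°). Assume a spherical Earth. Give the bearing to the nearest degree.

210°

Δλ = 179.7624 − -151.5168 = 331.2792°; wrapped into (−180°, 180°]: -28.7208°.
θ = atan2( sin Δλ · cos φ₂ , cos φ₁ · sin φ₂ − sin φ₁ · cos φ₂ · cos Δλ )
  = atan2(-0.45507, -0.80040) = -150.379° → normalised to [0°, 360°): 209.621°.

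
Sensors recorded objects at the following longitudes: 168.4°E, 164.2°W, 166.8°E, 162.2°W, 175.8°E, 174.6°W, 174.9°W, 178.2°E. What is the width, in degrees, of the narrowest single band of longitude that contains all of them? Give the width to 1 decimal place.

Sort the longitudes: -174.9°, -174.6°, -164.2°, -162.2°, +166.8°, +168.4°, +175.8°, +178.2°.
Eastward gaps between consecutive values (wrapping around): 0.3°, 10.4°, 2.0°, 329.0°, 1.6°, 7.4°, 2.4°, 6.9°.
Largest gap = 329.0° ⇒ minimal covering band is its complement: 360° − 329.0° = 31.0°.
Band runs from +166.8° eastward to -162.2°, crossing the antimeridian.

31.0°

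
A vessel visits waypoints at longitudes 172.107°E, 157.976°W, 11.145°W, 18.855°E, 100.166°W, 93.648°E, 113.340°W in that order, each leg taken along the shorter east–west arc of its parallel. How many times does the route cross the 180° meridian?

Leg 1: +172.107° → -157.976°, shortest Δλ = 29.917° (east) — crosses 180°.
Leg 2: -157.976° → -11.145°, shortest Δλ = 146.831° (east) — does not cross 180°.
Leg 3: -11.145° → +18.855°, shortest Δλ = 30.0° (east) — does not cross 180°.
Leg 4: +18.855° → -100.166°, shortest Δλ = -119.021° (west) — does not cross 180°.
Leg 5: -100.166° → +93.648°, shortest Δλ = -166.186° (west) — crosses 180°.
Leg 6: +93.648° → -113.340°, shortest Δλ = 153.012° (east) — crosses 180°.
Total crossings: 3.

3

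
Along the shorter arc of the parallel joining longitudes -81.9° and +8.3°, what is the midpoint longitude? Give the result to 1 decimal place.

Signed shortest Δλ from -81.9° to +8.3° is +90.2°.
Midpoint longitude = -81.9° + (+90.2°)/2 = -81.9° + 45.1° = -36.8°.

-36.8°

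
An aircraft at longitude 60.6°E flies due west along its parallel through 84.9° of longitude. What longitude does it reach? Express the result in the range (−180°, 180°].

24.3°W

Start at +60.6°; shift −84.9° → -24.3°.
-24.3° already lies in (−180°, 180°].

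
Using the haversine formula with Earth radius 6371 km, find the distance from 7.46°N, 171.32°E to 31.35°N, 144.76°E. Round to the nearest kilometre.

Δλ = 144.76 − 171.32 = -26.56°.
Δφ = 31.35 − 7.46 = 23.89°.
a = sin²(Δφ/2) + cos φ₁ · cos φ₂ · sin²(Δλ/2) = 0.087519.
c = 2·atan2(√a, √(1−a)) = 0.60066 rad → d = 6371·c ≈ 3826.82 km.

3827 km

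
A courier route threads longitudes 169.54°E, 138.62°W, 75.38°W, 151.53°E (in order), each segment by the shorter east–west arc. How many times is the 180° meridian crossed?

2

Leg 1: +169.54° → -138.62°, shortest Δλ = 51.84° (east) — crosses 180°.
Leg 2: -138.62° → -75.38°, shortest Δλ = 63.24° (east) — does not cross 180°.
Leg 3: -75.38° → +151.53°, shortest Δλ = -133.09° (west) — crosses 180°.
Total crossings: 2.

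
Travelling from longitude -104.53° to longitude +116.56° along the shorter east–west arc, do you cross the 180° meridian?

Naïve |116.56 − -104.53| = 221.09° > 180°, so the shorter arc goes the other way round — across 180°.
Signed shortest Δλ = ((116.56 − -104.53 + 180) mod 360) − 180 = -138.91°.
Going west by 138.91° from -104.53° passes through 180° before reaching +116.56°.

Yes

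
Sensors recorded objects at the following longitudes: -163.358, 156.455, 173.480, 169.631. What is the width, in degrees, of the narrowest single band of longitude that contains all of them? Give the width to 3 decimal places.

Sort the longitudes: -163.358°, +156.455°, +169.631°, +173.480°.
Eastward gaps between consecutive values (wrapping around): 319.813°, 13.176°, 3.849°, 23.162°.
Largest gap = 319.813° ⇒ minimal covering band is its complement: 360° − 319.813° = 40.187°.
Band runs from +156.455° eastward to -163.358°, crossing the antimeridian.

40.187°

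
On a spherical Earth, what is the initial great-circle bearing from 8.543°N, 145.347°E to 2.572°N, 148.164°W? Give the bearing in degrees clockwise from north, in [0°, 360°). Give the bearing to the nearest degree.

Δλ = -148.164 − 145.347 = -293.511°; wrapped into (−180°, 180°]: 66.489°.
θ = atan2( sin Δλ · cos φ₂ , cos φ₁ · sin φ₂ − sin φ₁ · cos φ₂ · cos Δλ )
  = atan2(0.91606, -0.01482) = 90.927° → normalised to [0°, 360°): 90.927°.

91°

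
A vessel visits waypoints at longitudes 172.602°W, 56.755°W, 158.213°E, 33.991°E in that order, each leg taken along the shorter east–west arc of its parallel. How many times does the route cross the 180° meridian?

1

Leg 1: -172.602° → -56.755°, shortest Δλ = 115.847° (east) — does not cross 180°.
Leg 2: -56.755° → +158.213°, shortest Δλ = -145.032° (west) — crosses 180°.
Leg 3: +158.213° → +33.991°, shortest Δλ = -124.222° (west) — does not cross 180°.
Total crossings: 1.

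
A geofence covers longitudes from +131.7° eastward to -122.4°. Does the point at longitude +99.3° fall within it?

Band width going east from +131.7° to -122.4°: ((-122.4 − 131.7) mod 360) = 105.9°.
Offset of +99.3° east of the west edge: ((99.3 − 131.7) mod 360) = 327.6°.
327.6° > 105.9° ⇒ outside.

No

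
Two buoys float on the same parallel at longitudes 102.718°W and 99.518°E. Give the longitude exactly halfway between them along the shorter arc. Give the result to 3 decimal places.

178.400°E

Signed shortest Δλ from -102.718° to +99.518° is -157.764°.
Midpoint longitude = -102.718° + (-157.764°)/2 = -102.718° − 78.882° = -181.600°.
Normalise into (−180°, 180°]: +178.400°.
(The naïve average (-102.718 + +99.518)/2 = -1.6° is on the wrong side of the globe.)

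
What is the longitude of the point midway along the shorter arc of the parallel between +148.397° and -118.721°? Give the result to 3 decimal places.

Signed shortest Δλ from +148.397° to -118.721° is +92.882°.
Midpoint longitude = +148.397° + (+92.882°)/2 = +148.397° + 46.441° = +194.838°.
Normalise into (−180°, 180°]: -165.162°.
(The naïve average (+148.397 + -118.721)/2 = 14.838° is on the wrong side of the globe.)

-165.162°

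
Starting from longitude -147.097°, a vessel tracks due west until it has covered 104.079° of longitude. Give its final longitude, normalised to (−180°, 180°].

+108.824°

Start at -147.097°; shift −104.079° → -251.176°.
-251.176° lies outside (−180°, 180°]; add 360° → +108.824°.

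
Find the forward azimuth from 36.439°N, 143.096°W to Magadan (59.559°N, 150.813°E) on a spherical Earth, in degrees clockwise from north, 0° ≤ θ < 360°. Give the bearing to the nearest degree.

321°

Δλ = 150.813 − -143.096 = 293.909°; wrapped into (−180°, 180°]: -66.091°.
θ = atan2( sin Δλ · cos φ₂ , cos φ₁ · sin φ₂ − sin φ₁ · cos φ₂ · cos Δλ )
  = atan2(-0.46318, 0.57163) = -39.017° → normalised to [0°, 360°): 320.983°.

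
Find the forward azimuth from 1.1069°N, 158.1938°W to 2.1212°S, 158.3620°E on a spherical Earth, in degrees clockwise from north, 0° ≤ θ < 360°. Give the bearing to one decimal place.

Δλ = 158.3620 − -158.1938 = 316.5558°; wrapped into (−180°, 180°]: -43.4442°.
θ = atan2( sin Δλ · cos φ₂ , cos φ₁ · sin φ₂ − sin φ₁ · cos φ₂ · cos Δλ )
  = atan2(-0.68718, -0.05102) = -94.246° → normalised to [0°, 360°): 265.754°.

265.8°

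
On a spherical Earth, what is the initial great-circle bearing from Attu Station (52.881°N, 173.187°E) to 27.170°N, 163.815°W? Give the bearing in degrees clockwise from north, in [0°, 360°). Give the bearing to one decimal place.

137.4°

Δλ = -163.815 − 173.187 = -337.002°; wrapped into (−180°, 180°]: 22.998°.
θ = atan2( sin Δλ · cos φ₂ , cos φ₁ · sin φ₂ − sin φ₁ · cos φ₂ · cos Δλ )
  = atan2(0.34759, -0.37745) = 137.358° → normalised to [0°, 360°): 137.358°.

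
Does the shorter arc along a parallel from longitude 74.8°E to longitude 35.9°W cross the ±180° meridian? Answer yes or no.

Signed shortest Δλ = ((-35.9 − 74.8 + 180) mod 360) − 180 = -110.7°.
Going west by 110.7° from +74.8° reaches -35.9° without touching 180°.

No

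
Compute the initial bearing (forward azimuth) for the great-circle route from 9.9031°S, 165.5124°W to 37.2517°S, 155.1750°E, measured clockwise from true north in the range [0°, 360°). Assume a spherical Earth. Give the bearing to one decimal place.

Δλ = 155.1750 − -165.5124 = 320.6874°; wrapped into (−180°, 180°]: -39.3126°.
θ = atan2( sin Δλ · cos φ₂ , cos φ₁ · sin φ₂ − sin φ₁ · cos φ₂ · cos Δλ )
  = atan2(-0.50430, -0.49038) = -134.199° → normalised to [0°, 360°): 225.801°.

225.8°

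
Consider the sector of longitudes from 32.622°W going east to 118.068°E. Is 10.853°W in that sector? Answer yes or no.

Yes

Band width going east from -32.622° to +118.068°: ((118.068 − -32.622) mod 360) = 150.690°.
Offset of -10.853° east of the west edge: ((-10.853 − -32.622) mod 360) = 21.769°.
21.769° ≤ 150.690° ⇒ inside.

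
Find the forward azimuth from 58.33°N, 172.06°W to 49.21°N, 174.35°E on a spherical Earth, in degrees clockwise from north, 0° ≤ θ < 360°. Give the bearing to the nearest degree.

Δλ = 174.35 − -172.06 = 346.41°; wrapped into (−180°, 180°]: -13.59°.
θ = atan2( sin Δλ · cos φ₂ , cos φ₁ · sin φ₂ − sin φ₁ · cos φ₂ · cos Δλ )
  = atan2(-0.15350, -0.14294) = -132.958° → normalised to [0°, 360°): 227.042°.

227°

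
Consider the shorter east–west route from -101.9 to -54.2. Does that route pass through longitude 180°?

No

Signed shortest Δλ = ((-54.2 − -101.9 + 180) mod 360) − 180 = 47.7°.
Going east by 47.7° from -101.9° reaches -54.2° without touching 180°.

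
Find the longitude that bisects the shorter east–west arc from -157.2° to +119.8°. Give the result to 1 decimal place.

Signed shortest Δλ from -157.2° to +119.8° is -83.0°.
Midpoint longitude = -157.2° + (-83.0°)/2 = -157.2° − 41.5° = -198.7°.
Normalise into (−180°, 180°]: +161.3°.
(The naïve average (-157.2 + +119.8)/2 = -18.7° is on the wrong side of the globe.)

+161.3°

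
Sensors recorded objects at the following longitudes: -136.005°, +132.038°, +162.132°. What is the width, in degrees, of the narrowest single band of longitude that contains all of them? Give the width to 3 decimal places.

Sort the longitudes: -136.005°, +132.038°, +162.132°.
Eastward gaps between consecutive values (wrapping around): 268.043°, 30.094°, 61.863°.
Largest gap = 268.043° ⇒ minimal covering band is its complement: 360° − 268.043° = 91.957°.
Band runs from +132.038° eastward to -136.005°, crossing the antimeridian.

91.957°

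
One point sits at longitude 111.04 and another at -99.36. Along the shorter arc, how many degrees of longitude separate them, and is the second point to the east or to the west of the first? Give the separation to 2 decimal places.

Raw difference: -99.36 − 111.04 = -210.4°.
Normalise into (−180°, 180°]: -210.4° + 360° = 149.6°.
Positive ⇒ the second point lies to the east; separation 149.60°.

149.60° east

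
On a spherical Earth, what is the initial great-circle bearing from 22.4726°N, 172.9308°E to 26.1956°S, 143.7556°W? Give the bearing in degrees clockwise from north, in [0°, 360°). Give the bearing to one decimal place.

Δλ = -143.7556 − 172.9308 = -316.6864°; wrapped into (−180°, 180°]: 43.3136°.
θ = atan2( sin Δλ · cos φ₂ , cos φ₁ · sin φ₂ − sin φ₁ · cos φ₂ · cos Δλ )
  = atan2(0.61553, -0.65747) = 136.887° → normalised to [0°, 360°): 136.887°.

136.9°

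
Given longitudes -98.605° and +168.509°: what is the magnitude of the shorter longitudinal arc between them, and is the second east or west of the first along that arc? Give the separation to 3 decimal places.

92.886° west

Raw difference: 168.509 − -98.605 = 267.114°.
Normalise into (−180°, 180°]: 267.114° − 360° = -92.886°.
Negative ⇒ the second point lies to the west; separation 92.886°.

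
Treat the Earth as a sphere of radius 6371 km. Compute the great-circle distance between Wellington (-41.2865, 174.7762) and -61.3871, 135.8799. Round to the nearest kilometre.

Δλ = 135.8799 − 174.7762 = -38.8963°.
Δφ = -61.3871 − -41.2865 = -20.1006°.
a = sin²(Δφ/2) + cos φ₁ · cos φ₂ · sin²(Δλ/2) = 0.070347.
c = 2·atan2(√a, √(1−a)) = 0.53688 rad → d = 6371·c ≈ 3420.49 km.

3420 km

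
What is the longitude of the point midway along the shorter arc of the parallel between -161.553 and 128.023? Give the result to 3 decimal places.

Signed shortest Δλ from -161.553° to +128.023° is -70.424°.
Midpoint longitude = -161.553° + (-70.424°)/2 = -161.553° − 35.212° = -196.765°.
Normalise into (−180°, 180°]: +163.235°.
(The naïve average (-161.553 + +128.023)/2 = -16.765° is on the wrong side of the globe.)

+163.235°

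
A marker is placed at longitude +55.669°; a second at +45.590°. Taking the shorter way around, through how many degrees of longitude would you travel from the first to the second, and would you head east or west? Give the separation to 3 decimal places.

10.079° west

Raw difference: 45.590 − 55.669 = -10.079°.
Normalise into (−180°, 180°]: -10.079° stays -10.079°.
Negative ⇒ the second point lies to the west; separation 10.079°.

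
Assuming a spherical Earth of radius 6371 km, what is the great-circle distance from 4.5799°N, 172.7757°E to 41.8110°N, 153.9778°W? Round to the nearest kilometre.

Δλ = -153.9778 − 172.7757 = -326.7535°; wrapped into (−180°, 180°]: 33.2465°.
Δφ = 41.8110 − 4.5799 = 37.2311°.
a = sin²(Δφ/2) + cos φ₁ · cos φ₂ · sin²(Δλ/2) = 0.162704.
c = 2·atan2(√a, √(1−a)) = 0.83038 rad → d = 6371·c ≈ 5290.38 km.

5290 km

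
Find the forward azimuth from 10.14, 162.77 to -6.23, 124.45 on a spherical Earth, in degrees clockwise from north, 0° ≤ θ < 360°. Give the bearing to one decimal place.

Δλ = 124.45 − 162.77 = -38.32°.
θ = atan2( sin Δλ · cos φ₂ , cos φ₁ · sin φ₂ − sin φ₁ · cos φ₂ · cos Δλ )
  = atan2(-0.61639, -0.24413) = -111.607° → normalised to [0°, 360°): 248.393°.

248.4°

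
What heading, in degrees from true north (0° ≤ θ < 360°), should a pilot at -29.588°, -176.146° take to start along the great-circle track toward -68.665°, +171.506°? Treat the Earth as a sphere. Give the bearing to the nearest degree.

Δλ = 171.506 − -176.146 = 347.652°; wrapped into (−180°, 180°]: -12.348°.
θ = atan2( sin Δλ · cos φ₂ , cos φ₁ · sin φ₂ − sin φ₁ · cos φ₂ · cos Δλ )
  = atan2(-0.07780, -0.63452) = -173.009° → normalised to [0°, 360°): 186.991°.

187°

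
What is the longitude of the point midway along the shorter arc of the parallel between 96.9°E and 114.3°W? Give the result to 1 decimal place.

Signed shortest Δλ from +96.9° to -114.3° is +148.8°.
Midpoint longitude = +96.9° + (+148.8°)/2 = +96.9° + 74.4° = +171.3°.
(The naïve average (+96.9 + -114.3)/2 = -8.7° is on the wrong side of the globe.)

171.3°E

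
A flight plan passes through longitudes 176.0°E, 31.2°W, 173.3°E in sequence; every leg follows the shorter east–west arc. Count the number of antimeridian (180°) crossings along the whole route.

Leg 1: +176.0° → -31.2°, shortest Δλ = 152.8° (east) — crosses 180°.
Leg 2: -31.2° → +173.3°, shortest Δλ = -155.5° (west) — crosses 180°.
Total crossings: 2.

2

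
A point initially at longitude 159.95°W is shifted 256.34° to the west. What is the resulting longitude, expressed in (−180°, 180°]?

Start at -159.95°; shift −256.34° → -416.29°.
-416.29° lies outside (−180°, 180°]; add 360° → -56.29°.

56.29°W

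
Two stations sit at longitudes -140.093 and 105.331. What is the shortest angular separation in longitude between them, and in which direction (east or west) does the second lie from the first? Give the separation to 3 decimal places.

Raw difference: 105.331 − -140.093 = 245.424°.
Normalise into (−180°, 180°]: 245.424° − 360° = -114.576°.
Negative ⇒ the second point lies to the west; separation 114.576°.

114.576° west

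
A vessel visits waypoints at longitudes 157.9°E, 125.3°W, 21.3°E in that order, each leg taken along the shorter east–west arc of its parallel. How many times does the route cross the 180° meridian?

Leg 1: +157.9° → -125.3°, shortest Δλ = 76.8° (east) — crosses 180°.
Leg 2: -125.3° → +21.3°, shortest Δλ = 146.6° (east) — does not cross 180°.
Total crossings: 1.

1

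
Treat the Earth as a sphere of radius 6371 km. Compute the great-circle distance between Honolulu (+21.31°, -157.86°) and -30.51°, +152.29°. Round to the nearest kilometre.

7844 km

Δλ = 152.29 − -157.86 = 310.15°; wrapped into (−180°, 180°]: -49.85°.
Δφ = -30.51 − 21.31 = -51.82°.
a = sin²(Δφ/2) + cos φ₁ · cos φ₂ · sin²(Δλ/2) = 0.333485.
c = 2·atan2(√a, √(1−a)) = 1.23128 rad → d = 6371·c ≈ 7844.49 km.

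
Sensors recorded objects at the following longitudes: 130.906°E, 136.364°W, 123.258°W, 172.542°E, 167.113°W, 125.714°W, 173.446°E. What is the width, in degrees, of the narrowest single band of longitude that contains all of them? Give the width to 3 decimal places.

105.836°

Sort the longitudes: -167.113°, -136.364°, -125.714°, -123.258°, +130.906°, +172.542°, +173.446°.
Eastward gaps between consecutive values (wrapping around): 30.749°, 10.650°, 2.456°, 254.164°, 41.636°, 0.904°, 19.441°.
Largest gap = 254.164° ⇒ minimal covering band is its complement: 360° − 254.164° = 105.836°.
Band runs from +130.906° eastward to -123.258°, crossing the antimeridian.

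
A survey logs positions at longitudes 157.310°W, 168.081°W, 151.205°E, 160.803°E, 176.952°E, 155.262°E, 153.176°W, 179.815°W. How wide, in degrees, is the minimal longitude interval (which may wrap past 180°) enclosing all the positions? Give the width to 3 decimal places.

Sort the longitudes: -179.815°, -168.081°, -157.310°, -153.176°, +151.205°, +155.262°, +160.803°, +176.952°.
Eastward gaps between consecutive values (wrapping around): 11.734°, 10.771°, 4.134°, 304.381°, 4.057°, 5.541°, 16.149°, 3.233°.
Largest gap = 304.381° ⇒ minimal covering band is its complement: 360° − 304.381° = 55.619°.
Band runs from +151.205° eastward to -153.176°, crossing the antimeridian.

55.619°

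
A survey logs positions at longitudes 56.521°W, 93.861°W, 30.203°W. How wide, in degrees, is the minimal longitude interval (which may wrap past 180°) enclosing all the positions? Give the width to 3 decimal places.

63.658°

Sort the longitudes: -93.861°, -56.521°, -30.203°.
Eastward gaps between consecutive values (wrapping around): 37.340°, 26.318°, 296.342°.
Largest gap = 296.342° ⇒ minimal covering band is its complement: 360° − 296.342° = 63.658°.
Band runs from -93.861° eastward to -30.203°.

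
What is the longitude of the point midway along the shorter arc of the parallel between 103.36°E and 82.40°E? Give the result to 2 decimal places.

Signed shortest Δλ from +103.36° to +82.40° is -20.96°.
Midpoint longitude = +103.36° + (-20.96°)/2 = +103.36° − 10.48° = +92.88°.

92.88°E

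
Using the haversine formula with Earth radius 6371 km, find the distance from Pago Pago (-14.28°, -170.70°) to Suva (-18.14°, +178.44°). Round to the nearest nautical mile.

667 nmi

Δλ = 178.44 − -170.70 = 349.14°; wrapped into (−180°, 180°]: -10.86°.
Δφ = -18.14 − -14.28 = -3.86°.
a = sin²(Δφ/2) + cos φ₁ · cos φ₂ · sin²(Δλ/2) = 0.009381.
c = 2·atan2(√a, √(1−a)) = 0.19402 rad → d = 6371·c ≈ 1236.07 km ≈ 667.43 nmi.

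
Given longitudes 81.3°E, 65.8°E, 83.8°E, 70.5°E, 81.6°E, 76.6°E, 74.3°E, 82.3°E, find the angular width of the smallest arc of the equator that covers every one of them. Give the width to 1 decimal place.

18.0°

Sort the longitudes: +65.8°, +70.5°, +74.3°, +76.6°, +81.3°, +81.6°, +82.3°, +83.8°.
Eastward gaps between consecutive values (wrapping around): 4.7°, 3.8°, 2.3°, 4.7°, 0.3°, 0.7°, 1.5°, 342.0°.
Largest gap = 342.0° ⇒ minimal covering band is its complement: 360° − 342.0° = 18.0°.
Band runs from +65.8° eastward to +83.8°.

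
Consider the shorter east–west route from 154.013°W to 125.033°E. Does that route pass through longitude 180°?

Naïve |125.033 − -154.013| = 279.046° > 180°, so the shorter arc goes the other way round — across 180°.
Signed shortest Δλ = ((125.033 − -154.013 + 180) mod 360) − 180 = -80.954°.
Going west by 80.954° from -154.013° passes through 180° before reaching +125.033°.

Yes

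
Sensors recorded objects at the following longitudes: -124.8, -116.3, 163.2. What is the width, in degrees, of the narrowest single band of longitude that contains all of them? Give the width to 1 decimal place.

80.5°

Sort the longitudes: -124.8°, -116.3°, +163.2°.
Eastward gaps between consecutive values (wrapping around): 8.5°, 279.5°, 72.0°.
Largest gap = 279.5° ⇒ minimal covering band is its complement: 360° − 279.5° = 80.5°.
Band runs from +163.2° eastward to -116.3°, crossing the antimeridian.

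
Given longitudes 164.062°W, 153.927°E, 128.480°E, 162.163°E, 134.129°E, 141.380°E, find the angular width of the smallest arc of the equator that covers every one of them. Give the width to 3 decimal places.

67.458°

Sort the longitudes: -164.062°, +128.480°, +134.129°, +141.380°, +153.927°, +162.163°.
Eastward gaps between consecutive values (wrapping around): 292.542°, 5.649°, 7.251°, 12.547°, 8.236°, 33.775°.
Largest gap = 292.542° ⇒ minimal covering band is its complement: 360° − 292.542° = 67.458°.
Band runs from +128.480° eastward to -164.062°, crossing the antimeridian.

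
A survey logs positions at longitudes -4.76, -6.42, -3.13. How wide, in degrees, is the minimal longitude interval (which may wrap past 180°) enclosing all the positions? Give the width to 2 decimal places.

Sort the longitudes: -6.42°, -4.76°, -3.13°.
Eastward gaps between consecutive values (wrapping around): 1.66°, 1.63°, 356.71°.
Largest gap = 356.71° ⇒ minimal covering band is its complement: 360° − 356.71° = 3.29°.
Band runs from -6.42° eastward to -3.13°.

3.29°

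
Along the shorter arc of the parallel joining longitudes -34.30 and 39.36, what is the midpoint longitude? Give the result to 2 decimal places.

Signed shortest Δλ from -34.30° to +39.36° is +73.66°.
Midpoint longitude = -34.30° + (+73.66°)/2 = -34.30° + 36.83° = +2.53°.

+2.53°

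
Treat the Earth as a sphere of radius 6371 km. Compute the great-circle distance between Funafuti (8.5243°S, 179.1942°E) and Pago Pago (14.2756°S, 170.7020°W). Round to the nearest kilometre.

1273 km

Δλ = -170.7020 − 179.1942 = -349.8962°; wrapped into (−180°, 180°]: 10.1038°.
Δφ = -14.2756 − -8.5243 = -5.7513°.
a = sin²(Δφ/2) + cos φ₁ · cos φ₂ · sin²(Δλ/2) = 0.009949.
c = 2·atan2(√a, √(1−a)) = 0.19982 rad → d = 6371·c ≈ 1273.04 km.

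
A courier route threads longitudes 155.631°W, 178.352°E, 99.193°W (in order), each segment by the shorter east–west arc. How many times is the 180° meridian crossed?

2

Leg 1: -155.631° → +178.352°, shortest Δλ = -26.017° (west) — crosses 180°.
Leg 2: +178.352° → -99.193°, shortest Δλ = 82.455° (east) — crosses 180°.
Total crossings: 2.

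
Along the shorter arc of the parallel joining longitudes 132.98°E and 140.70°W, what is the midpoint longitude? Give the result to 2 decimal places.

Signed shortest Δλ from +132.98° to -140.70° is +86.32°.
Midpoint longitude = +132.98° + (+86.32°)/2 = +132.98° + 43.16° = +176.14°.
(The naïve average (+132.98 + -140.70)/2 = -3.86° is on the wrong side of the globe.)

176.14°E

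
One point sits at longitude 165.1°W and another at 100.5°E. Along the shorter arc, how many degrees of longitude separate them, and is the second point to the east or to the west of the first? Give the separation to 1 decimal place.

Raw difference: 100.5 − -165.1 = 265.6°.
Normalise into (−180°, 180°]: 265.6° − 360° = -94.4°.
Negative ⇒ the second point lies to the west; separation 94.4°.

94.4° west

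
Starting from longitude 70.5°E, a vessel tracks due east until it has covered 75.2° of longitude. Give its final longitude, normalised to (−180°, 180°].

Start at +70.5°; shift +75.2° → +145.7°.
+145.7° already lies in (−180°, 180°].

145.7°E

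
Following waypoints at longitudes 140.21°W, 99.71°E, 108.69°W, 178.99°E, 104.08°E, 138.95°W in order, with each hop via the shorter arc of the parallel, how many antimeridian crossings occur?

Leg 1: -140.21° → +99.71°, shortest Δλ = -120.08° (west) — crosses 180°.
Leg 2: +99.71° → -108.69°, shortest Δλ = 151.6° (east) — crosses 180°.
Leg 3: -108.69° → +178.99°, shortest Δλ = -72.32° (west) — crosses 180°.
Leg 4: +178.99° → +104.08°, shortest Δλ = -74.91° (west) — does not cross 180°.
Leg 5: +104.08° → -138.95°, shortest Δλ = 116.97° (east) — crosses 180°.
Total crossings: 4.

4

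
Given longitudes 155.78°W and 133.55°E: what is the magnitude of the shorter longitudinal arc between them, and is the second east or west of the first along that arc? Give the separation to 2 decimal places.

Raw difference: 133.55 − -155.78 = 289.33°.
Normalise into (−180°, 180°]: 289.33° − 360° = -70.67°.
Negative ⇒ the second point lies to the west; separation 70.67°.

70.67° west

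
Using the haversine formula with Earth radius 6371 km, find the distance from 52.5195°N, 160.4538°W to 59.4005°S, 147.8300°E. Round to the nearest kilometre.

13278 km

Δλ = 147.8300 − -160.4538 = 308.2838°; wrapped into (−180°, 180°]: -51.7162°.
Δφ = -59.4005 − 52.5195 = -111.9200°.
a = sin²(Δφ/2) + cos φ₁ · cos φ₂ · sin²(Δλ/2) = 0.745576.
c = 2·atan2(√a, √(1−a)) = 2.08421 rad → d = 6371·c ≈ 13278.48 km.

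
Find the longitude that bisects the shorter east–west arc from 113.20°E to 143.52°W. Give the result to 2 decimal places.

164.84°E

Signed shortest Δλ from +113.20° to -143.52° is +103.28°.
Midpoint longitude = +113.20° + (+103.28°)/2 = +113.20° + 51.64° = +164.84°.
(The naïve average (+113.20 + -143.52)/2 = -15.16° is on the wrong side of the globe.)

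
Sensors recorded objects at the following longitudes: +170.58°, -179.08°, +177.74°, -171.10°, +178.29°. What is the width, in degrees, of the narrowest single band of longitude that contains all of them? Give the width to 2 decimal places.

18.32°

Sort the longitudes: -179.08°, -171.10°, +170.58°, +177.74°, +178.29°.
Eastward gaps between consecutive values (wrapping around): 7.98°, 341.68°, 7.16°, 0.55°, 2.63°.
Largest gap = 341.68° ⇒ minimal covering band is its complement: 360° − 341.68° = 18.32°.
Band runs from +170.58° eastward to -171.10°, crossing the antimeridian.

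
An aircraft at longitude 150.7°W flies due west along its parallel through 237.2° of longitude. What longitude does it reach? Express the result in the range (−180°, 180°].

Start at -150.7°; shift −237.2° → -387.9°.
-387.9° lies outside (−180°, 180°]; add 360° → -27.9°.

27.9°W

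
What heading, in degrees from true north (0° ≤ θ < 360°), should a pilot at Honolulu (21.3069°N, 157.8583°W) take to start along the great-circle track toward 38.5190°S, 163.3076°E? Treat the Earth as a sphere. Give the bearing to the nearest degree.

211°

Δλ = 163.3076 − -157.8583 = 321.1659°; wrapped into (−180°, 180°]: -38.8341°.
θ = atan2( sin Δλ · cos φ₂ , cos φ₁ · sin φ₂ − sin φ₁ · cos φ₂ · cos Δλ )
  = atan2(-0.49062, -0.80166) = -148.533° → normalised to [0°, 360°): 211.467°.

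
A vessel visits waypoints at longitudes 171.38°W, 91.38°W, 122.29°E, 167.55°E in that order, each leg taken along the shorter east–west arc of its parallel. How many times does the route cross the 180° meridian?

1

Leg 1: -171.38° → -91.38°, shortest Δλ = 80.0° (east) — does not cross 180°.
Leg 2: -91.38° → +122.29°, shortest Δλ = -146.33° (west) — crosses 180°.
Leg 3: +122.29° → +167.55°, shortest Δλ = 45.26° (east) — does not cross 180°.
Total crossings: 1.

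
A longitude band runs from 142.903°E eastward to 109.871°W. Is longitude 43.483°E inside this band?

Band width going east from +142.903° to -109.871°: ((-109.871 − 142.903) mod 360) = 107.226°.
Offset of +43.483° east of the west edge: ((43.483 − 142.903) mod 360) = 260.580°.
260.580° > 107.226° ⇒ outside.

No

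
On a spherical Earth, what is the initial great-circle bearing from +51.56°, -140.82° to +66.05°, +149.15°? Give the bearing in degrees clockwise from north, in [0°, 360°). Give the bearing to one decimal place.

320.3°

Δλ = 149.15 − -140.82 = 289.97°; wrapped into (−180°, 180°]: -70.03°.
θ = atan2( sin Δλ · cos φ₂ , cos φ₁ · sin φ₂ − sin φ₁ · cos φ₂ · cos Δλ )
  = atan2(-0.38153, 0.45958) = -39.699° → normalised to [0°, 360°): 320.301°.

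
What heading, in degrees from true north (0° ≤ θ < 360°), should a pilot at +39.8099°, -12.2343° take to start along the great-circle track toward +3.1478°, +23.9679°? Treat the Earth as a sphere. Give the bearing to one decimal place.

128.8°

Δλ = 23.9679 − -12.2343 = 36.2022°.
θ = atan2( sin Δλ · cos φ₂ , cos φ₁ · sin φ₂ − sin φ₁ · cos φ₂ · cos Δλ )
  = atan2(0.58975, -0.47367) = 128.771° → normalised to [0°, 360°): 128.771°.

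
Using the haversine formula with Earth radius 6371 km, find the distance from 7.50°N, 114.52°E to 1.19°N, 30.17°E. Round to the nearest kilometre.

9367 km

Δλ = 30.17 − 114.52 = -84.35°.
Δφ = 1.19 − 7.50 = -6.31°.
a = sin²(Δφ/2) + cos φ₁ · cos φ₂ · sin²(Δλ/2) = 0.449851.
c = 2·atan2(√a, √(1−a)) = 1.47033 rad → d = 6371·c ≈ 9367.46 km.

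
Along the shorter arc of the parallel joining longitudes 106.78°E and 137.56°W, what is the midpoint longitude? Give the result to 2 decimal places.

Signed shortest Δλ from +106.78° to -137.56° is +115.66°.
Midpoint longitude = +106.78° + (+115.66°)/2 = +106.78° + 57.83° = +164.61°.
(The naïve average (+106.78 + -137.56)/2 = -15.39° is on the wrong side of the globe.)

164.61°E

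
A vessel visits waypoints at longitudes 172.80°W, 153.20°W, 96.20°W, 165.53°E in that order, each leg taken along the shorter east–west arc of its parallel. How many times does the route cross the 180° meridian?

1

Leg 1: -172.80° → -153.20°, shortest Δλ = 19.6° (east) — does not cross 180°.
Leg 2: -153.20° → -96.20°, shortest Δλ = 57.0° (east) — does not cross 180°.
Leg 3: -96.20° → +165.53°, shortest Δλ = -98.27° (west) — crosses 180°.
Total crossings: 1.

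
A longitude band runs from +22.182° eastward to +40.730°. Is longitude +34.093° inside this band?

Yes

Band width going east from +22.182° to +40.730°: ((40.730 − 22.182) mod 360) = 18.548°.
Offset of +34.093° east of the west edge: ((34.093 − 22.182) mod 360) = 11.911°.
11.911° ≤ 18.548° ⇒ inside.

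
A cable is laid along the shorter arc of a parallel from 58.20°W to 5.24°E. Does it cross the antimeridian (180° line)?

No

Signed shortest Δλ = ((5.24 − -58.20 + 180) mod 360) − 180 = 63.44°.
Going east by 63.44° from -58.20° reaches +5.24° without touching 180°.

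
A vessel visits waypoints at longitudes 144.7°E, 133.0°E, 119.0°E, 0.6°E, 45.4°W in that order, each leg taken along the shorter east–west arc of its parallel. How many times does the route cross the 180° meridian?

Leg 1: +144.7° → +133.0°, shortest Δλ = -11.7° (west) — does not cross 180°.
Leg 2: +133.0° → +119.0°, shortest Δλ = -14.0° (west) — does not cross 180°.
Leg 3: +119.0° → +0.6°, shortest Δλ = -118.4° (west) — does not cross 180°.
Leg 4: +0.6° → -45.4°, shortest Δλ = -46.0° (west) — does not cross 180°.
Total crossings: 0.

0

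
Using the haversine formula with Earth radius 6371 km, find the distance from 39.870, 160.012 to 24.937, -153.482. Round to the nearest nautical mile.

2490 nmi

Δλ = -153.482 − 160.012 = -313.494°; wrapped into (−180°, 180°]: 46.506°.
Δφ = 24.937 − 39.870 = -14.933°.
a = sin²(Δφ/2) + cos φ₁ · cos φ₂ · sin²(Δλ/2) = 0.125357.
c = 2·atan2(√a, √(1−a)) = 0.72381 rad → d = 6371·c ≈ 4611.41 km ≈ 2489.96 nmi.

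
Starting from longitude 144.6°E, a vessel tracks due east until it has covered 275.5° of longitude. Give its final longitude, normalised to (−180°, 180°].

Start at +144.6°; shift +275.5° → +420.1°.
+420.1° lies outside (−180°, 180°]; subtract 360° → +60.1°.

60.1°E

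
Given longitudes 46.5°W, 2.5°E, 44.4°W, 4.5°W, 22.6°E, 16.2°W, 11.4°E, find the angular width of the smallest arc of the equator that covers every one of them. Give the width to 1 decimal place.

69.1°

Sort the longitudes: -46.5°, -44.4°, -16.2°, -4.5°, +2.5°, +11.4°, +22.6°.
Eastward gaps between consecutive values (wrapping around): 2.1°, 28.2°, 11.7°, 7.0°, 8.9°, 11.2°, 290.9°.
Largest gap = 290.9° ⇒ minimal covering band is its complement: 360° − 290.9° = 69.1°.
Band runs from -46.5° eastward to +22.6°.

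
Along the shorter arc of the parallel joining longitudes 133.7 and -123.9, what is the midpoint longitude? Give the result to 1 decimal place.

Signed shortest Δλ from +133.7° to -123.9° is +102.4°.
Midpoint longitude = +133.7° + (+102.4°)/2 = +133.7° + 51.2° = +184.9°.
Normalise into (−180°, 180°]: -175.1°.
(The naïve average (+133.7 + -123.9)/2 = 4.9° is on the wrong side of the globe.)

-175.1°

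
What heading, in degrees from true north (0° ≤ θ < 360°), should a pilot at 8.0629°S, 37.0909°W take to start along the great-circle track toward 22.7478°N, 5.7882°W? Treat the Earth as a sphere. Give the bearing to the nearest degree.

44°

Δλ = -5.7882 − -37.0909 = 31.3027°.
θ = atan2( sin Δλ · cos φ₂ , cos φ₁ · sin φ₂ − sin φ₁ · cos φ₂ · cos Δλ )
  = atan2(0.47915, 0.49337) = 44.162° → normalised to [0°, 360°): 44.162°.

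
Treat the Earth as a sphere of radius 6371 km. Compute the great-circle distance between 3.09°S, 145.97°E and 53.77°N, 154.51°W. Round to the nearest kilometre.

Δλ = -154.51 − 145.97 = -300.48°; wrapped into (−180°, 180°]: 59.52°.
Δφ = 53.77 − -3.09 = 56.86°.
a = sin²(Δφ/2) + cos φ₁ · cos φ₂ · sin²(Δλ/2) = 0.372063.
c = 2·atan2(√a, √(1−a)) = 1.31204 rad → d = 6371·c ≈ 8359.04 km.

8359 km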